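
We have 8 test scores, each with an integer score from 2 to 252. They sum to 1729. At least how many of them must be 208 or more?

2

Suppose at most 8 − j of them reach 208; then j values are ≤ 207 and the rest ≤ 252.
The total is then ≤ 207·j + 252·(8 − j) = 2016 − 45j. For this to be ≥ 1729 we need j ≤ 6, so at least 8 − 6 = 2 must reach 208.
Exactly 2 works: 2 values at 252 and 6 at 207 total 1746; lower one of the high values by 17 (still ≥ 208) to hit 1729.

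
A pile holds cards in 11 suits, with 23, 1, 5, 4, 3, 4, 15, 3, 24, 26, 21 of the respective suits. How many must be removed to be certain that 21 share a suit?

In the worst case you take as many as possible of each suit without reaching 21: 20 + 1 + 5 + 4 + 3 + 4 + 15 + 3 + 20 + 20 + 20 = 115.
The next one must give 21 of some suit, so 115 + 1 = 116.

116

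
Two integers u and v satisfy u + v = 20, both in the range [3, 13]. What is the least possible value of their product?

91

For a fixed sum, uv is smallest when u and v are as far apart as possible.
At the endpoint u = 7, v = 20 − 7 = 13, so uv = 7 × 13 = 91.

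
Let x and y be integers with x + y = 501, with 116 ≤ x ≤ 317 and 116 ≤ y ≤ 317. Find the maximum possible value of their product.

With x + y fixed, xy peaks when the two are closest together.
Taking x = 250 and y = 251 (both in [116, 317]) gives xy = 62750.

62750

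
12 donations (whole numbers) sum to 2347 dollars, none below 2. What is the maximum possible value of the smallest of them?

195

If every one of the 12 were at least 196, the total would be at least 12 × 196 = 2352 > 2347.
Achievable: 5 of them at 195 and 7 at 196 total 2347.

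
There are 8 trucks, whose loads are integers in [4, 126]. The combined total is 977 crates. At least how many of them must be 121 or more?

3

Suppose at most 8 − j of them reach 121; then j values are ≤ 120 and the rest ≤ 126.
The total is then ≤ 120·j + 126·(8 − j) = 1008 − 6j. For this to be ≥ 977 we need j ≤ 5, so at least 8 − 5 = 3 must reach 121.
Exactly 3 works: 3 values at 126 and 5 at 120 total 978; lower one of the high values by 1 (still ≥ 121) to hit 977.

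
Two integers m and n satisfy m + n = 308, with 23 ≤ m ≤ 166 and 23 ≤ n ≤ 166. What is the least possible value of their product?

23572

mn = m(308 − m) is concave in m, so over [142, 166] it is minimized at an endpoint.
The extreme feasible split is m = 142, n = 166, giving mn = 23572.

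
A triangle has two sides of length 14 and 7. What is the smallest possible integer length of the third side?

The third side must exceed |14 − 7| = 7.
The smallest integer above 7 is 8.

8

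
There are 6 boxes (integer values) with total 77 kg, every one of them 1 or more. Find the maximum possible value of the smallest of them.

12

The 6 values sum to 77, so their minimum is at most ⌊77/6⌋ = 12.
Equality holds with 1 value of 12 and 5 values of 13.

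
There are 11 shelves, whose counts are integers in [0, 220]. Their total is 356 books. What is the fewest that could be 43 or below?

3

Each value above 43 is at least 44, contributing at least 44 − 0 = 44 above the floor 0.
The sum exceeds the floor total 0 by 356, so at most ⌊356/44⌋ = 8 exceed 43, and at least 3 are ≤ 43.
Exactly 3 works: 3 values at 0 and 8 at 44 total 352; raise one of the low values by 4 (still ≤ 43) to hit 356.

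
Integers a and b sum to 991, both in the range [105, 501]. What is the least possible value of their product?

For a fixed sum, ab is smallest when a and b are as far apart as possible.
The extreme feasible split is a = 490, b = 501, giving ab = 245490.

245490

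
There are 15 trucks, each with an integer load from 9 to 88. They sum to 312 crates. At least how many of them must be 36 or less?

9

Each value above 36 is at least 37, contributing at least 37 − 9 = 28 above the floor 9.
The sum exceeds the floor total 135 by 177, so at most ⌊177/28⌋ = 6 exceed 36, and at least 9 are ≤ 36.
Exactly 9 works: 9 values at 9 and 6 at 37 total 303; raise one of the low values by 9 (still ≤ 36) to hit 312.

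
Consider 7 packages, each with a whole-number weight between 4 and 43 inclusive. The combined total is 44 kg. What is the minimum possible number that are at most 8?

If only k of them are at most 8, the other 7 − k are at least 9, so the total is at least (7 − k)·9 + k·4.
This is ≤ 44, so (7 − k)·9 + 4k ≤ 44, which gives k ≥ 4.
Exactly 4 works: 4 values at 4 and 3 at 9 total 43; raise one of the low values by 1 (still ≤ 8) to hit 44.

4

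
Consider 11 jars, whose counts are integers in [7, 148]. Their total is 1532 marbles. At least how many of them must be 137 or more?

3

Suppose at most 11 − j of them reach 137; then j values are ≤ 136 and the rest ≤ 148.
The total is then ≤ 136·j + 148·(11 − j) = 1628 − 12j. For this to be ≥ 1532 we need j ≤ 8, so at least 11 − 8 = 3 must reach 137.
Exactly 3 works: 3 values at 148 and 8 at 136 total 1532.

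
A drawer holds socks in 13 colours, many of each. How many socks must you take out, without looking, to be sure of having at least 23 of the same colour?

287

In the worst case you draw 22 of each of the 13 colours: 13 × 22 = 286.
One more forces 23 of some colour, so 286 + 1 = 287.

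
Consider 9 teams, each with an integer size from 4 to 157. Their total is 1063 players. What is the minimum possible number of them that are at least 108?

Each value short of 108 is at most 107, costing at least 157 − 107 = 50 against the maximum total of 1413.
We can afford to lose at most 1413 − 1063 = 350, so at most ⌊350/50⌋ = 7 fall short, and at least 2 are ≥ 108.
Exactly 2 works: 2 values at 157 and 7 at 107 total 1063.

2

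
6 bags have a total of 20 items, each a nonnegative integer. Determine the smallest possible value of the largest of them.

4

The 6 values sum to 20, so their maximum is at least ⌈20/6⌉ = 4.
Taking 4 copies of 3 and 2 copies of 4 gives exactly 20, so 4 is attained.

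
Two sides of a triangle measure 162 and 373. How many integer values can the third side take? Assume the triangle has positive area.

323

The triangle inequality gives |162 − 373| < c < 162 + 373, i.e. 211 < c < 535.
So c can be any integer from 212 to 534: 323 values.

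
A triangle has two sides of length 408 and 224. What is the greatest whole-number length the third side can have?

631

The third side must be less than 408 + 224 = 632.
The largest integer below 632 is 631.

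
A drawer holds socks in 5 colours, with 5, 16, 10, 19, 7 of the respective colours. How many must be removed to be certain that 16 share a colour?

53

In the worst case you take as many as possible of each colour without reaching 16: 5 + 15 + 10 + 15 + 7 = 52.
The next one must give 16 of some colour, so 52 + 1 = 53.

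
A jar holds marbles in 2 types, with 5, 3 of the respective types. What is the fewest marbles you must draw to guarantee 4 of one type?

7

In the worst case you take as many as possible of each type without reaching 4: 3 + 3 = 6.
The next one must give 4 of some type, so 6 + 1 = 7.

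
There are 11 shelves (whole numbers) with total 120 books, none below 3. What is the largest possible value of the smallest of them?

10

The 11 values sum to 120, so their minimum is at most ⌊120/11⌋ = 10.
Achievable: 1 of them at 10 and 10 at 11 total 120.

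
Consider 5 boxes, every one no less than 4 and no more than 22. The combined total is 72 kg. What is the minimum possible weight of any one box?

Minimizing one value means maximizing the remaining 4.
The other 4 can take up 4 × 22 = 88 ≥ 72 − 4, so one box can sit at its floor of 4.
Achievable: one at 4 and the other 4 totalling 68, which fits since 4 × 4 ≤ 68 ≤ 4 × 22.

4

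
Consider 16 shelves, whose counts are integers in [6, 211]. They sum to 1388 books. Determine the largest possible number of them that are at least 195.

6

If k of the values are ≥ 195, the total is ≥ 195k + 6(16 − k).
Setting 195k + 6(16 − k) ≤ 1388 gives 189k ≤ 1292, so k ≤ 6.
k = 6 is achieved by 6 values at 195 and 10 at 6, total 1230; add 158 to one value (staying below 195) to reach 1388.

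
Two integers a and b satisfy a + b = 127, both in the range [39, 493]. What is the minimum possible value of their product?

3432

Since a + b is fixed, pushing one of them to its bound minimizes the product.
At the endpoint a = 39, b = 127 − 39 = 88, so ab = 39 × 88 = 3432.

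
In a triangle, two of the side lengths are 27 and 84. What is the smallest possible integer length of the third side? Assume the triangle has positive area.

58

The third side must exceed |27 − 84| = 57.
The smallest integer above 57 is 58.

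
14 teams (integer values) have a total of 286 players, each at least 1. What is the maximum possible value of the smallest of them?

The average is 286/14 < 21, so some value is ≤ 20.
Equality holds with 8 values of 20 and 6 values of 21.

20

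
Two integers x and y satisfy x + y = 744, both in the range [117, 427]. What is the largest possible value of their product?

138384

With x + y fixed, xy peaks when the two are closest together.
Taking x = 372 and y = 372 (both in [117, 427]) gives xy = 138384.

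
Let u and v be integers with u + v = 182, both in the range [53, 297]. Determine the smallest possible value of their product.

For a fixed sum, uv is smallest when u and v are as far apart as possible.
The extreme feasible split is u = 53, v = 129, giving uv = 6837.

6837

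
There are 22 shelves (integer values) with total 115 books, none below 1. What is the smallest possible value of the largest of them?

6

The average is 115/22 > 5, so not all 22 can be 5 or less; the largest is ≥ 6.
Achievable: 5 of them at 6 and 17 at 5 total 115.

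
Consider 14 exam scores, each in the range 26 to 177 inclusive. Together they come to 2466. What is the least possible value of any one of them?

To make one score as small as possible, make the other 13 as large as possible.
The other 13 contribute at most 13 × 177 = 2301, leaving at least 2466 − 2301 = 165.
Since 165 ≥ 26, this is achievable: one at 165 and 13 at 177.

165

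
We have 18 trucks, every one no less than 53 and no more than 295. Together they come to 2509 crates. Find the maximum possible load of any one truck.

295

Maximizing one value means minimizing the remaining 17.
The other 17 contribute at least 17 × 53 = 901, leaving at most 2509 − 901 = 1608.
But each truck is capped at 295, so the maximum is 295.
Achievable: one at 295 and the other 17 totalling 2214, which fits since 17 × 53 ≤ 2214 ≤ 17 × 295.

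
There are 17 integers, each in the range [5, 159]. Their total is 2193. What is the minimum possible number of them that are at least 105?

8

Each value short of 105 is at most 104, costing at least 159 − 104 = 55 against the maximum total of 2703.
We can afford to lose at most 2703 − 2193 = 510, so at most ⌊510/55⌋ = 9 fall short, and at least 8 are ≥ 105.
Exactly 8 works: 8 values at 159 and 9 at 104 total 2208; lower one of the high values by 15 (still ≥ 105) to hit 2193.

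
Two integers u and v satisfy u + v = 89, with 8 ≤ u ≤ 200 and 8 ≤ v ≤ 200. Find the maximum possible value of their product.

uv = u(89 − u) is maximized when u is as near 89/2 as the bounds allow.
Taking u = 44 and v = 45 (both in [8, 200]) gives uv = 1980.

1980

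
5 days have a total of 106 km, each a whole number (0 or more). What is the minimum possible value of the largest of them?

The average is 106/5 > 21, so not all 5 can be 21 or less; the largest is ≥ 22.
Achievable: 1 of them at 22 and 4 at 21 total 106.

22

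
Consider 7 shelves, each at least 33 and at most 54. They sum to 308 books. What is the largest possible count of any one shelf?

54

To make one shelf as large as possible, make the other 6 as small as possible.
The other 6 contribute at least 6 × 33 = 198, leaving at most 308 − 198 = 110.
But each shelf is capped at 54, so the maximum is 54.
Achievable: one at 54 and the other 6 totalling 254, which fits since 6 × 33 ≤ 254 ≤ 6 × 54.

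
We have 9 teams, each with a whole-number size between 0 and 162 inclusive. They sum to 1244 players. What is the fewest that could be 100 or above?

6

Suppose at most 9 − j of them reach 100; then j values are ≤ 99 and the rest ≤ 162.
The total is then ≤ 99·j + 162·(9 − j) = 1458 − 63j. For this to be ≥ 1244 we need j ≤ 3, so at least 9 − 3 = 6 must reach 100.
Exactly 6 works: 6 values at 162 and 3 at 99 total 1269; lower one of the high values by 25 (still ≥ 100) to hit 1244.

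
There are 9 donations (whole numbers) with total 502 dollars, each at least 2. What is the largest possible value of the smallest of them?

The 9 values sum to 502, so their minimum is at most ⌊502/9⌋ = 55.
Achievable: 2 of them at 55 and 7 at 56 total 502.

55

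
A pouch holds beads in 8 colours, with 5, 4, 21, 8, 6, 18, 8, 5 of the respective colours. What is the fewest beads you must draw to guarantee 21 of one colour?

In the worst case you take as many as possible of each colour without reaching 21: 5 + 4 + 20 + 8 + 6 + 18 + 8 + 5 = 74.
The next one must give 21 of some colour, so 74 + 1 = 75.

75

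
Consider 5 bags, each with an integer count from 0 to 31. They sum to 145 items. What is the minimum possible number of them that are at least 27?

Each value short of 27 is at most 26, costing at least 31 − 26 = 5 against the maximum total of 155.
We can afford to lose at most 155 − 145 = 10, so at most ⌊10/5⌋ = 2 fall short, and at least 3 are ≥ 27.
Exactly 3 works: 3 values at 31 and 2 at 26 total 145.

3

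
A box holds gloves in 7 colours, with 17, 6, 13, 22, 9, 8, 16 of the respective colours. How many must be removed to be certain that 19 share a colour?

In the worst case you take as many as possible of each colour without reaching 19: 17 + 6 + 13 + 18 + 9 + 8 + 16 = 87.
The next one must give 19 of some colour, so 87 + 1 = 88.

88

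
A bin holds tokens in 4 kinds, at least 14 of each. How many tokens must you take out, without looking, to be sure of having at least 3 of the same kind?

In the worst case you draw 2 of each of the 4 kinds: 4 × 2 = 8.
One more forces 3 of some kind, so 8 + 1 = 9.

9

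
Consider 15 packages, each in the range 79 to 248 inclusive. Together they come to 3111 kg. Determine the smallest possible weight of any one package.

79

Minimizing one value means maximizing the remaining 14.
The other 14 can take up 14 × 248 = 3472 ≥ 3111 − 79, so one package can sit at its floor of 79.
Achievable: one at 79 and the other 14 totalling 3032, which fits since 14 × 79 ≤ 3032 ≤ 14 × 248.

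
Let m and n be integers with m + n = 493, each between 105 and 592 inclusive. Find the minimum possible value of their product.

For a fixed sum, mn is smallest when m and n are as far apart as possible.
At the endpoint m = 105, n = 493 − 105 = 388, so mn = 105 × 388 = 40740.

40740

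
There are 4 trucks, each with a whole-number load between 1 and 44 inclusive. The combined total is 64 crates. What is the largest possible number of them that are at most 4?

2

Suppose k of them are at most 4. Those contribute at most 4 each and the rest at most 44 each.
So the total is at most 4k + 44(4 − k) = 176 − 40k. This must still be ≥ 64, so k ≤ 2.
k = 2 is achieved by 2 values at 4 and 2 at 44, total 96; lower one of the 44's by 32 (still > 4) to reach 64.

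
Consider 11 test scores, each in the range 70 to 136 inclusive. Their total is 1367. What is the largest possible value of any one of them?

136

To make one score as large as possible, make the other 10 as small as possible.
The other 10 contribute at least 10 × 70 = 700, leaving at most 1367 − 700 = 667.
But each score is capped at 136, so the maximum is 136.
Achievable: one at 136 and the other 10 totalling 1231, which fits since 10 × 70 ≤ 1231 ≤ 10 × 136.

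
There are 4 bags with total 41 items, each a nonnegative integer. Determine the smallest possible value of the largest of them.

11

If every one of the 4 were at most 10, the total would be at most 4 × 10 = 40 < 41.
Equality holds with 1 value of 11 and 3 values of 10.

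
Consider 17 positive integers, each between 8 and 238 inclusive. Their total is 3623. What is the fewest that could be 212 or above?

2

Each value short of 212 is at most 211, costing at least 238 − 211 = 27 against the maximum total of 4046.
We can afford to lose at most 4046 − 3623 = 423, so at most ⌊423/27⌋ = 15 fall short, and at least 2 are ≥ 212.
Exactly 2 works: 2 values at 238 and 15 at 211 total 3641; lower one of the high values by 18 (still ≥ 212) to hit 3623.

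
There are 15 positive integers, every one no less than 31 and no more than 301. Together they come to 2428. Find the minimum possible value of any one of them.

To make one integer as small as possible, make the other 14 as large as possible.
The other 14 can take up 14 × 301 = 4214 ≥ 2428 − 31, so one integer can sit at its floor of 31.
Achievable: one at 31 and the other 14 totalling 2397, which fits since 14 × 31 ≤ 2397 ≤ 14 × 301.

31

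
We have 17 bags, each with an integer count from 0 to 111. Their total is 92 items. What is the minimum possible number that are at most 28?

If only k of them are at most 28, the other 17 − k are at least 29, so the total is at least (17 − k)·29 + k·0.
This is ≤ 92, so (17 − k)·29 + 0k ≤ 92, which gives k ≥ 14.
Exactly 14 works: 14 values at 0 and 3 at 29 total 87; raise one of the low values by 5 (still ≤ 28) to hit 92.

14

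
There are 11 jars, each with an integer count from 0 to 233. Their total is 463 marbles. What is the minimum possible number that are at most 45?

Let j be the number exceeding 45. Then the total is ≥ 46·j + 0·(11 − j) = 0 + 46j.
So 46j ≤ 463 and j ≤ 10; hence at least 11 − 10 = 1 are ≤ 45.
Exactly 1 works: 1 value at 0 and 10 at 46 total 460; raise one of the low values by 3 (still ≤ 45) to hit 463.

1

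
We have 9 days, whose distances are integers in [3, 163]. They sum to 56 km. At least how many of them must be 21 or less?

Let j be the number exceeding 21. Then the total is ≥ 22·j + 3·(9 − j) = 27 + 19j.
So 19j ≤ 29 and j ≤ 1; hence at least 9 − 1 = 8 are ≤ 21.
Exactly 8 works: 8 values at 3 and 1 at 22 total 46; raise one of the low values by 10 (still ≤ 21) to hit 56.

8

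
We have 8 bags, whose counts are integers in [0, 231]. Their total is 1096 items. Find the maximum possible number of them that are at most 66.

Each value at 66 or below falls at least 231 − 66 = 165 short of the ceiling 231.
The ceiling total is 8 × 231 = 1848, and we need 1096, so at most ⌊(1848 − 1096)/165⌋ = 4 can be that low.
k = 4 is achieved by 4 values at 66 and 4 at 231, total 1188; lower one of the 231's by 92 (still > 66) to reach 1096.

4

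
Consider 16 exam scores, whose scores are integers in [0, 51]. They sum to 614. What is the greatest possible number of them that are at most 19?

Suppose k of them are at most 19. Those contribute at most 19 each and the rest at most 51 each.
So the total is at most 19k + 51(16 − k) = 816 − 32k. This must still be ≥ 614, so k ≤ 6.
k = 6 is achieved by 6 values at 19 and 10 at 51, total 624; lower one of the 51's by 10 (still > 19) to reach 614.

6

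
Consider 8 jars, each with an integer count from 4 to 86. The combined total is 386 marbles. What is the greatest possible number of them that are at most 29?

5

Each value at 29 or below falls at least 86 − 29 = 57 short of the ceiling 86.
The ceiling total is 8 × 86 = 688, and we need 386, so at most ⌊(688 − 386)/57⌋ = 5 can be that low.
k = 5 is achieved by 5 values at 29 and 3 at 86, total 403; lower one of the 86's by 17 (still > 29) to reach 386.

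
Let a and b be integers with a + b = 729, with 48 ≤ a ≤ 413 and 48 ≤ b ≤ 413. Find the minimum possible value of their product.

130508

For a fixed sum, ab is smallest when a and b are as far apart as possible.
The extreme feasible split is a = 316, b = 413, giving ab = 130508.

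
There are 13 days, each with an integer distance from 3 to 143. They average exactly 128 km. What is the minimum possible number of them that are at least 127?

2

The total is 13 × 128 = 1664.
Suppose at most 13 − j of them reach 127; then j values are ≤ 126 and the rest ≤ 143.
The total is then ≤ 126·j + 143·(13 − j) = 1859 − 17j. For this to be ≥ 1664 we need j ≤ 11, so at least 13 − 11 = 2 must reach 127.
Exactly 2 works: 2 values at 143 and 11 at 126 total 1672; lower one of the high values by 8 (still ≥ 127) to hit 1664.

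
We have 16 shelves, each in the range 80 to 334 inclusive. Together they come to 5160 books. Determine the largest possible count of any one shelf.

334

Maximizing one value means minimizing the remaining 15.
The other 15 contribute at least 15 × 80 = 1200, leaving at most 5160 − 1200 = 3960.
But each shelf is capped at 334, so the maximum is 334.
Achievable: one at 334 and the other 15 totalling 4826, which fits since 15 × 80 ≤ 4826 ≤ 15 × 334.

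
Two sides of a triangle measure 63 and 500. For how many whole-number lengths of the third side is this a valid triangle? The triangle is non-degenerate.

The triangle inequality gives |63 − 500| < c < 63 + 500, i.e. 437 < c < 563.
So c can be any integer from 438 to 562: 125 values.

125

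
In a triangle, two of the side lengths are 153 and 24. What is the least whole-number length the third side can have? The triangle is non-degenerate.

130

The third side must exceed |153 − 24| = 129.
The smallest integer above 129 is 130.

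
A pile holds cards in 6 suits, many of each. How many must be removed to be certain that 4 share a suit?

19

In the worst case you draw 3 of each of the 6 suits: 6 × 3 = 18.
One more forces 4 of some suit, so 18 + 1 = 19.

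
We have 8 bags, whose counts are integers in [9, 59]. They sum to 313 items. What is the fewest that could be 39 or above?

Each value short of 39 is at most 38, costing at least 59 − 38 = 21 against the maximum total of 472.
We can afford to lose at most 472 − 313 = 159, so at most ⌊159/21⌋ = 7 fall short, and at least 1 are ≥ 39.
Exactly 1 works: 1 value at 59 and 7 at 38 total 325; lower one of the high values by 12 (still ≥ 39) to hit 313.

1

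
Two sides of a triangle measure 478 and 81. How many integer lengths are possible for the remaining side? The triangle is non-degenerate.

161

The triangle inequality gives |478 − 81| < c < 478 + 81, i.e. 397 < c < 559.
So c can be any integer from 398 to 558: 161 values.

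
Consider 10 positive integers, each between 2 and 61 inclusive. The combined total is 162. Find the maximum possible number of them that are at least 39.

With k values at 39 or above and the rest at least 2, the sum is at least 20 + 37k.
Since the sum is 162, we need 37k ≤ 142, i.e. k ≤ 3.
k = 3 is achieved by 3 values at 39 and 7 at 2, total 131; add 31 to one value (staying below 39) to reach 162.

3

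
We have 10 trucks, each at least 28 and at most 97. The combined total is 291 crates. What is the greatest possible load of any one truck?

39

Maximizing one value means minimizing the remaining 9.
The other 9 contribute at least 9 × 28 = 252, leaving at most 291 − 252 = 39.
Since 39 ≤ 97, this is achievable: one at 39 and 9 at 28.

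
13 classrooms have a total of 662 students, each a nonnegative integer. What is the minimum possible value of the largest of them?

51

The average is 662/13 > 50, so not all 13 can be 50 or less; the largest is ≥ 51.
Equality holds with 12 values of 51 and 1 value of 50.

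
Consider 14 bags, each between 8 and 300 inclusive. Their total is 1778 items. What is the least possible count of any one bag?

To make one bag as small as possible, make the other 13 as large as possible.
The other 13 can take up 13 × 300 = 3900 ≥ 1778 − 8, so one bag can sit at its floor of 8.
Achievable: one at 8 and the other 13 totalling 1770, which fits since 13 × 8 ≤ 1770 ≤ 13 × 300.

8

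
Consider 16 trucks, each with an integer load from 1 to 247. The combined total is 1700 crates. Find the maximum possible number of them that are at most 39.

10

Suppose k of them are at most 39. Those contribute at most 39 each and the rest at most 247 each.
So the total is at most 39k + 247(16 − k) = 3952 − 208k. This must still be ≥ 1700, so k ≤ 10.
k = 10 is achieved by 10 values at 39 and 6 at 247, total 1872; lower one of the 247's by 172 (still > 39) to reach 1700.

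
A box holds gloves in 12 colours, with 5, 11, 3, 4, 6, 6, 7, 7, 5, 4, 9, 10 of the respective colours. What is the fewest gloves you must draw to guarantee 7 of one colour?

In the worst case you take as many as possible of each colour without reaching 7: 5 + 6 + 3 + 4 + 6 + 6 + 6 + 6 + 5 + 4 + 6 + 6 = 63.
The next one must give 7 of some colour, so 63 + 1 = 64.

64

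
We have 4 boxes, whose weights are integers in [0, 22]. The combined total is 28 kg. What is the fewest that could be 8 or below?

If only k of them are at most 8, the other 4 − k are at least 9, so the total is at least (4 − k)·9 + k·0.
This is ≤ 28, so (4 − k)·9 + 0k ≤ 28, which gives k ≥ 1.
Exactly 1 works: 1 value at 0 and 3 at 9 total 27; raise one of the low values by 1 (still ≤ 8) to hit 28.

1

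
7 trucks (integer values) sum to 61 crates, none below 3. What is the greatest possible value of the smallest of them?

8

The average is 61/7 < 9, so some value is ≤ 8.
Equality holds with 2 values of 8 and 5 values of 9.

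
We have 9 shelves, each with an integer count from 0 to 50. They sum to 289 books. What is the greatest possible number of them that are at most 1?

3

Each value at 1 or below falls at least 50 − 1 = 49 short of the ceiling 50.
The ceiling total is 9 × 50 = 450, and we need 289, so at most ⌊(450 − 289)/49⌋ = 3 can be that low.
k = 3 is achieved by 3 values at 1 and 6 at 50, total 303; lower one of the 50's by 14 (still > 1) to reach 289.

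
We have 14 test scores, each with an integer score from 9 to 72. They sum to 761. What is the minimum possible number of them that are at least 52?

If only k of them are at least 52, the other 14 − k are at most 51, so the total is at most k·72 + (14 − k)·51.
This must reach 761, so k·72 + (14 − k)·51 ≥ 761, giving k ≥ 3.
Exactly 3 works: 3 values at 72 and 11 at 51 total 777; lower one of the high values by 16 (still ≥ 52) to hit 761.

3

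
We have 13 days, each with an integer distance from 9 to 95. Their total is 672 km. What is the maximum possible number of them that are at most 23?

Each value at 23 or below falls at least 95 − 23 = 72 short of the ceiling 95.
The ceiling total is 13 × 95 = 1235, and we need 672, so at most ⌊(1235 − 672)/72⌋ = 7 can be that low.
k = 7 is achieved by 7 values at 23 and 6 at 95, total 731; lower one of the 95's by 59 (still > 23) to reach 672.

7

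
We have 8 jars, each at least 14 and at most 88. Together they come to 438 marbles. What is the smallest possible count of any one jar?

14

To make one jar as small as possible, make the other 7 as large as possible.
The other 7 can take up 7 × 88 = 616 ≥ 438 − 14, so one jar can sit at its floor of 14.
Achievable: one at 14 and the other 7 totalling 424, which fits since 7 × 14 ≤ 424 ≤ 7 × 88.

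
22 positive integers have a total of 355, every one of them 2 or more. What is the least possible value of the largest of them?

17

Some value must be at least ⌈355/22⌉ = 17, since 22 × 16 = 352 < 355.
Equality holds with 3 values of 17 and 19 values of 16.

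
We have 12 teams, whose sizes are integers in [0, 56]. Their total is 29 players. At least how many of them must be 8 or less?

9

Let j be the number exceeding 8. Then the total is ≥ 9·j + 0·(12 − j) = 0 + 9j.
So 9j ≤ 29 and j ≤ 3; hence at least 12 − 3 = 9 are ≤ 8.
Exactly 9 works: 9 values at 0 and 3 at 9 total 27; raise one of the low values by 2 (still ≤ 8) to hit 29.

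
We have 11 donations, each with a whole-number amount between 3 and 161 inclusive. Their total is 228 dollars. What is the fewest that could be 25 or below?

Each value above 25 is at least 26, contributing at least 26 − 3 = 23 above the floor 3.
The sum exceeds the floor total 33 by 195, so at most ⌊195/23⌋ = 8 exceed 25, and at least 3 are ≤ 25.
Exactly 3 works: 3 values at 3 and 8 at 26 total 217; raise one of the low values by 11 (still ≤ 25) to hit 228.

3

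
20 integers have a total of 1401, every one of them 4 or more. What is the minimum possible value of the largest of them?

71

The 20 values sum to 1401, so their maximum is at least ⌈1401/20⌉ = 71.
Equality holds with 1 value of 71 and 19 values of 70.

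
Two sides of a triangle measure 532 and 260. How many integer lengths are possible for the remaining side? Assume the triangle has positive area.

519

The triangle inequality gives |532 − 260| < c < 532 + 260, i.e. 272 < c < 792.
So c can be any integer from 273 to 791: 519 values.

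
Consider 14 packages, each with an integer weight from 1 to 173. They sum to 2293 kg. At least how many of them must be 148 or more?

If only k of them are at least 148, the other 14 − k are at most 147, so the total is at most k·173 + (14 − k)·147.
This must reach 2293, so k·173 + (14 − k)·147 ≥ 2293, giving k ≥ 10.
Exactly 10 works: 10 values at 173 and 4 at 147 total 2318; lower one of the high values by 25 (still ≥ 148) to hit 2293.

10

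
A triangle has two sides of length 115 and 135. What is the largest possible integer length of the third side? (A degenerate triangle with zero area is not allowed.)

249

The third side must be less than 115 + 135 = 250.
The largest integer below 250 is 249.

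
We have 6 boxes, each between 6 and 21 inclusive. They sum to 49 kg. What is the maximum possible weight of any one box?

19

To make one box as large as possible, make the other 5 as small as possible.
The other 5 contribute at least 5 × 6 = 30, leaving at most 49 − 30 = 19.
Since 19 ≤ 21, this is achievable: one at 19 and 5 at 6.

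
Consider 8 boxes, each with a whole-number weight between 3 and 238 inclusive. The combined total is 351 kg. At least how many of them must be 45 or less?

Each value above 45 is at least 46, contributing at least 46 − 3 = 43 above the floor 3.
The sum exceeds the floor total 24 by 327, so at most ⌊327/43⌋ = 7 exceed 45, and at least 1 are ≤ 45.
Exactly 1 works: 1 value at 3 and 7 at 46 total 325; raise one of the low values by 26 (still ≤ 45) to hit 351.

1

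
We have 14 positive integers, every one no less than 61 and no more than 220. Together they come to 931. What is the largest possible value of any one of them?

To make one integer as large as possible, make the other 13 as small as possible.
The other 13 contribute at least 13 × 61 = 793, leaving at most 931 − 793 = 138.
Since 138 ≤ 220, this is achievable: one at 138 and 13 at 61.

138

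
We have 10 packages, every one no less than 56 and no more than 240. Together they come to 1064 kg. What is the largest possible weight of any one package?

240

To make one package as large as possible, make the other 9 as small as possible.
The other 9 contribute at least 9 × 56 = 504, leaving at most 1064 − 504 = 560.
But each package is capped at 240, so the maximum is 240.
Achievable: one at 240 and the other 9 totalling 824, which fits since 9 × 56 ≤ 824 ≤ 9 × 240.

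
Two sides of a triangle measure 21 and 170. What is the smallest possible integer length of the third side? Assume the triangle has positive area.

150

The third side must exceed |21 − 170| = 149.
The smallest integer above 149 is 150.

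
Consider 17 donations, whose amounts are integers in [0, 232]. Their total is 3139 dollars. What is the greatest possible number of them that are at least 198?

If k of the values are ≥ 198, the total is ≥ 198k + 0(17 − k).
Setting 198k + 0(17 − k) ≤ 3139 gives 198k ≤ 3139, so k ≤ 15.
k = 15 is achieved by 15 values at 198 and 2 at 0, total 2970; add 169 to one value (staying below 198) to reach 3139.

15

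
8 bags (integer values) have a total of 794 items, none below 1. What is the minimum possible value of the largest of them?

100

The average is 794/8 > 99, so not all 8 can be 99 or less; the largest is ≥ 100.
Taking 6 copies of 99 and 2 copies of 100 gives exactly 794, so 100 is attained.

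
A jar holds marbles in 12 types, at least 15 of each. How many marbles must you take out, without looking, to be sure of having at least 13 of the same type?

145

In the worst case you draw 12 of each of the 12 types: 12 × 12 = 144.
One more forces 13 of some type, so 144 + 1 = 145.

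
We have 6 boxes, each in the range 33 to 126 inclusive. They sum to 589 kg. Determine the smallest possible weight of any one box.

33

To make one box as small as possible, make the other 5 as large as possible.
The other 5 can take up 5 × 126 = 630 ≥ 589 − 33, so one box can sit at its floor of 33.
Achievable: one at 33 and the other 5 totalling 556, which fits since 5 × 33 ≤ 556 ≤ 5 × 126.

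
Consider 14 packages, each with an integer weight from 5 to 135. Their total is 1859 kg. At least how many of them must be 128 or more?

Suppose at most 14 − j of them reach 128; then j values are ≤ 127 and the rest ≤ 135.
The total is then ≤ 127·j + 135·(14 − j) = 1890 − 8j. For this to be ≥ 1859 we need j ≤ 3, so at least 14 − 3 = 11 must reach 128.
Exactly 11 works: 11 values at 135 and 3 at 127 total 1866; lower one of the high values by 7 (still ≥ 128) to hit 1859.

11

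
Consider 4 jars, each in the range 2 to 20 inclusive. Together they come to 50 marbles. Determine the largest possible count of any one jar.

20

Maximizing one value means minimizing the remaining 3.
The other 3 contribute at least 3 × 2 = 6, leaving at most 50 − 6 = 44.
But each jar is capped at 20, so the maximum is 20.
Achievable: one at 20 and the other 3 totalling 30, which fits since 3 × 2 ≤ 30 ≤ 3 × 20.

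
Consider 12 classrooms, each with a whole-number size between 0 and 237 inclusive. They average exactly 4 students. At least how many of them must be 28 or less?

11

The total is 12 × 4 = 48.
Each value above 28 is at least 29, contributing at least 29 − 0 = 29 above the floor 0.
The sum exceeds the floor total 0 by 48, so at most ⌊48/29⌋ = 1 exceed 28, and at least 11 are ≤ 28.
Exactly 11 works: 11 values at 0 and 1 at 29 total 29; raise one of the low values by 19 (still ≤ 28) to hit 48.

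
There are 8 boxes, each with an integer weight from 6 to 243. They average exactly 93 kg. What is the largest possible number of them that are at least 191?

3

The total is 8 × 93 = 744.
Suppose k of them are at least 191. Those contribute at least 191 each and the other 8 − k at least 6 each.
So the total is at least 191k + 6(8 − k) = 48 + 185k. This must be ≤ 744, giving k ≤ 3.
k = 3 is achieved by 3 values at 191 and 5 at 6, total 603; add 141 to one value (staying below 191) to reach 744.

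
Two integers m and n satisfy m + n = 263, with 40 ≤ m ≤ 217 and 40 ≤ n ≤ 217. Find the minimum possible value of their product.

9982

Since m + n is fixed, pushing one of them to its bound minimizes the product.
At the endpoint m = 46, n = 263 − 46 = 217, so mn = 46 × 217 = 9982.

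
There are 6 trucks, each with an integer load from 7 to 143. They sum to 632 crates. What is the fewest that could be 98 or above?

If only k of them are at least 98, the other 6 − k are at most 97, so the total is at most k·143 + (6 − k)·97.
This must reach 632, so k·143 + (6 − k)·97 ≥ 632, giving k ≥ 2.
Exactly 2 works: 2 values at 143 and 4 at 97 total 674; lower one of the high values by 42 (still ≥ 98) to hit 632.

2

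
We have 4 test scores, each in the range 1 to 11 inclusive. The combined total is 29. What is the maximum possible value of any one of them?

11

Maximizing one value means minimizing the remaining 3.
The other 3 contribute at least 3 × 1 = 3, leaving at most 29 − 3 = 26.
But each score is capped at 11, so the maximum is 11.
Achievable: one at 11 and the other 3 totalling 18, which fits since 3 × 1 ≤ 18 ≤ 3 × 11.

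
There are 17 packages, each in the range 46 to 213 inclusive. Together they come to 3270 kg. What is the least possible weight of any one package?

46

Minimizing one value means maximizing the remaining 16.
The other 16 can take up 16 × 213 = 3408 ≥ 3270 − 46, so one package can sit at its floor of 46.
Achievable: one at 46 and the other 16 totalling 3224, which fits since 16 × 46 ≤ 3224 ≤ 16 × 213.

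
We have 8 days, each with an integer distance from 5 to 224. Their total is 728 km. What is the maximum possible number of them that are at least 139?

Suppose k of them are at least 139. Those contribute at least 139 each and the other 8 − k at least 5 each.
So the total is at least 139k + 5(8 − k) = 40 + 134k. This must be ≤ 728, giving k ≤ 5.
k = 5 is achieved by 5 values at 139 and 3 at 5, total 710; add 18 to one value (staying below 139) to reach 728.

5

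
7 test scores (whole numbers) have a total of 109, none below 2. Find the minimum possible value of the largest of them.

Some value must be at least ⌈109/7⌉ = 16, since 7 × 15 = 105 < 109.
Equality holds with 4 values of 16 and 3 values of 15.

16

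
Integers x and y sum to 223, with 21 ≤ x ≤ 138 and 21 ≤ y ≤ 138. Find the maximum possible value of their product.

12432

With x + y fixed, xy peaks when the two are closest together.
Taking x = 111 and y = 112 (both in [21, 138]) gives xy = 12432.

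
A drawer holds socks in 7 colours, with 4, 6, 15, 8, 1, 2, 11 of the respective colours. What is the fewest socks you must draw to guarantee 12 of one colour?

44

In the worst case you take as many as possible of each colour without reaching 12: 4 + 6 + 11 + 8 + 1 + 2 + 11 = 43.
The next one must give 12 of some colour, so 43 + 1 = 44.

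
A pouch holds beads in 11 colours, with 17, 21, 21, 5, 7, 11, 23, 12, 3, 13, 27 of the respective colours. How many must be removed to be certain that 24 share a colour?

In the worst case you take as many as possible of each colour without reaching 24: 17 + 21 + 21 + 5 + 7 + 11 + 23 + 12 + 3 + 13 + 23 = 156.
The next one must give 24 of some colour, so 156 + 1 = 157.

157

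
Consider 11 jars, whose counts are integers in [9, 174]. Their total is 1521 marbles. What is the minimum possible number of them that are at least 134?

Each value short of 134 is at most 133, costing at least 174 − 133 = 41 against the maximum total of 1914.
We can afford to lose at most 1914 − 1521 = 393, so at most ⌊393/41⌋ = 9 fall short, and at least 2 are ≥ 134.
Exactly 2 works: 2 values at 174 and 9 at 133 total 1545; lower one of the high values by 24 (still ≥ 134) to hit 1521.

2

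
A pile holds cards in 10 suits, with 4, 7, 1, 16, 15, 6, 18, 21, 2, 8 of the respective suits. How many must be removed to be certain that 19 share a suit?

96

In the worst case you take as many as possible of each suit without reaching 19: 4 + 7 + 1 + 16 + 15 + 6 + 18 + 18 + 2 + 8 = 95.
The next one must give 19 of some suit, so 95 + 1 = 96.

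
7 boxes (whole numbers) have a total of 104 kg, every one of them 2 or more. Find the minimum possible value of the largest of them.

If every one of the 7 were at most 14, the total would be at most 7 × 14 = 98 < 104.
Taking 1 copy of 14 and 6 copies of 15 gives exactly 104, so 15 is attained.

15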